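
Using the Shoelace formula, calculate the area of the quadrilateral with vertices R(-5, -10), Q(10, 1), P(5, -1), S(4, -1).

Shoelace: sum of cross terms = 34, Area = (1/2)|34| = 17

17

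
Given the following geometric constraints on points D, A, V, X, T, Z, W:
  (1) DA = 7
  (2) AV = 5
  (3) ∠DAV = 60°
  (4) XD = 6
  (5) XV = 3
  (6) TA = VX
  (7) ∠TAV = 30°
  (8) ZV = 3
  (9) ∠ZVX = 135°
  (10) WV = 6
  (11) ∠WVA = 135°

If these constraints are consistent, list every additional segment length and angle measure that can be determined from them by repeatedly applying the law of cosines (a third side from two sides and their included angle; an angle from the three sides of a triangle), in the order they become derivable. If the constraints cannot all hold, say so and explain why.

The constraints are consistent. Derivable facts, in order:
After 1 step:
- AW ≈ 10.17
- DV = √39
- VT ≈ 2.83
- XZ ≈ 5.54
After 2 steps:
- ∠ADV = 43.9°
- ∠ATV = 118.02°
- ∠AVD = 76.1°
- ∠AVT = 31.98°
- ∠AWV = 20.34°
- ∠DVX = 71.32°
- ∠DXV = 80.41°
- ∠VAW = 24.66°
- ∠VDX = 28.27°
- ∠VXZ = 22.5°
- ∠VZX = 22.5°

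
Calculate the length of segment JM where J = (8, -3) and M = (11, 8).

The horizontal distance is |11 - 8| = 3 and the vertical distance is |8 - -3| = 11.
By the Pythagorean theorem, d = sqrt(3^2 + 11^2) = sqrt(130).

sqrt(130)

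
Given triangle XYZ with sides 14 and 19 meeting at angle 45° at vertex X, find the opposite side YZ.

By the law of cosines: YZ^2 = XY^2 + XZ^2 - 2*XY*XZ*cos(X)
YZ^2 = 14^2 + 19^2 - 2*14*19*cos(45°)
YZ^2 = 196 + 361 - 532*(sqrt(2)/2)
YZ^2 = 557 - 266*sqrt(2)
YZ = sqrt(557 - 266*sqrt(2))

sqrt(557 - 266*sqrt(2))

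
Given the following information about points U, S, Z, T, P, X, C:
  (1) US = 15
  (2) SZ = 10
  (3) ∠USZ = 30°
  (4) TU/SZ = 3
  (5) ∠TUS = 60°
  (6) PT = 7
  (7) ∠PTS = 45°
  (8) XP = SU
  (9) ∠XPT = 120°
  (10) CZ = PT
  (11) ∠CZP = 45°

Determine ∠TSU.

From the given relations: TU = 3·SZ = 3·10 = 30.
Step 1: By the law of cosines on triangle SUT: ST² = 15² + 30² − 2·15·30·cos(60°) = 675, so ST = 15·√3.
Step 2: By the inverse law of cosines on triangle TSU: cos(∠TSU) = ((15·√3)² + 15² − 30²) / (2·15·√3·15) = 0/779.42 = 0, so ∠TSU = 90°.

Therefore, the measure of angle ∠TSU = 90°.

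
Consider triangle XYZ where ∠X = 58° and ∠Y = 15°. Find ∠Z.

angle Z = 180 - 58 - 15 = 107 degrees.

107 degrees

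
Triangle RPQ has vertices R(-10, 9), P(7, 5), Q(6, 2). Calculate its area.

Shoelace: Area = (1/2)|-10(5-2) + 7(2-9) + 6(9-5)| = (1/2)(55) = 55/2

55/2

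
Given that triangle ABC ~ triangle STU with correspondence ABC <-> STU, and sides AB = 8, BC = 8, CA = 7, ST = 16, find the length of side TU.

k = 16/8 = 2. TU = 2 * 8 = 16.

16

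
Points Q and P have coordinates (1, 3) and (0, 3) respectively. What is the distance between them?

d = sqrt((-1)^2 + (0)^2) = sqrt(1) = 1

1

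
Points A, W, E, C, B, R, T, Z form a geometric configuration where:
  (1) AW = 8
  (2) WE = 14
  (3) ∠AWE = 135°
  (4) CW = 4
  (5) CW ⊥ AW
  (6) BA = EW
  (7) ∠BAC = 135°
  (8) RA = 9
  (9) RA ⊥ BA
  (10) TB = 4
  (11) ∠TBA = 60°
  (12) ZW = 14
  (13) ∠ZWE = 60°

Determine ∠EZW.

Step 1: By the law of cosines on triangle ZWE: ZE² = 14² + 14² − 2·14·14·cos(60°) = 196, so ZE = 14.
Step 2: By the inverse law of cosines on triangle EZW: cos(∠EZW) = (14² + 14² − 14²) / (2·14·14) = 196/392 = 0.5, so ∠EZW = 60°.

Therefore, the measure of angle ∠EZW = 60°.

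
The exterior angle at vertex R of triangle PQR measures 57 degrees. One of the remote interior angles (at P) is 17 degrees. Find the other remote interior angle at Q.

The exterior angle theorem states that an exterior angle equals the sum of the two non-adjacent interior angles.
So 57 = 17 + angle Q, which gives angle Q = 57 - 17 = 40 degrees.

40 degrees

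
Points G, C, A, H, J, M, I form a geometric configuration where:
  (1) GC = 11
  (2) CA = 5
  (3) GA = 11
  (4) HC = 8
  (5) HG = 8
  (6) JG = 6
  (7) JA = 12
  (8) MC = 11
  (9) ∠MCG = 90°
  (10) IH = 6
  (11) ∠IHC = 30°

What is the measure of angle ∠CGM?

Step 1: By the law of cosines on triangle GCM: GM² = 11² + 11² − 2·11·11·cos(90°) = 242, so GM = 11·√2.
Step 2: By the inverse law of cosines on triangle CGM: cos(∠CGM) = (11² + (11·√2)² − 11²) / (2·11·11·√2) = 242/342.24 = 0.7071, so ∠CGM = 45°.

Therefore, the measure of angle ∠CGM = 45°.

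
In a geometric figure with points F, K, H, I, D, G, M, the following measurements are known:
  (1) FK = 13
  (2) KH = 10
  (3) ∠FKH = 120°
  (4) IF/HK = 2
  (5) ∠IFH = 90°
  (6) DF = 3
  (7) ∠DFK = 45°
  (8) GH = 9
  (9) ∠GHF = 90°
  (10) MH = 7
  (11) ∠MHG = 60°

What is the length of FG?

Step 1: By the law of cosines on triangle FKH: FH² = 13² + 10² − 2·13·10·cos(120°) = 399, so FH ≈ 19.97.
Step 2: By the law of cosines on triangle FHG: FG² = 19.97² + 9² − 2·19.97·9·cos(90°) = 480, so FG = 4·√30.

Therefore, the length of FG = 4·√30.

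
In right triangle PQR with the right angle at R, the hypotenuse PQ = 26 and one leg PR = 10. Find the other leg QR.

QR = sqrt(26^2 - 10^2) = sqrt(576) = 24

24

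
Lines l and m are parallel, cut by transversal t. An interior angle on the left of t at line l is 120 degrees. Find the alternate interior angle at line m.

Alternate interior angles lie on opposite sides of the transversal, between the parallel lines.
By the alternate interior angle theorem, they are equal: 120 degrees.

120 degrees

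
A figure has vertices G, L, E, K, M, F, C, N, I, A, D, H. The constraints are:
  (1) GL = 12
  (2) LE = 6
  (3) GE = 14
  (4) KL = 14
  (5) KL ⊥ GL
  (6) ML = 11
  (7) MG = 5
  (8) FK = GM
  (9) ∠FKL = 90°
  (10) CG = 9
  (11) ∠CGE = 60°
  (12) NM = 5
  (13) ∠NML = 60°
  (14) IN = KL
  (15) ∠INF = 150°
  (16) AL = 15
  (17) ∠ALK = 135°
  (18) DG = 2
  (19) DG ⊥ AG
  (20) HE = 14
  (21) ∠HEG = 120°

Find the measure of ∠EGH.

Step 1: By the law of cosines on triangle GEH: GH² = 14² + 14² − 2·14·14·cos(120°) = 588, so GH = 14·√3.
Step 2: By the inverse law of cosines on triangle EGH: cos(∠EGH) = (14² + (14·√3)² − 14²) / (2·14·14·√3) = 588/678.96 = 0.866, so ∠EGH = 30°.

Therefore, the measure of angle ∠EGH = 30°.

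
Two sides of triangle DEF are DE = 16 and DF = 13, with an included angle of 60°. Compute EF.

Law of cosines: EF^2 = 16^2 + 13^2 - 2(16)(13)cos(60°) = 217, so EF = sqrt(217).

sqrt(217)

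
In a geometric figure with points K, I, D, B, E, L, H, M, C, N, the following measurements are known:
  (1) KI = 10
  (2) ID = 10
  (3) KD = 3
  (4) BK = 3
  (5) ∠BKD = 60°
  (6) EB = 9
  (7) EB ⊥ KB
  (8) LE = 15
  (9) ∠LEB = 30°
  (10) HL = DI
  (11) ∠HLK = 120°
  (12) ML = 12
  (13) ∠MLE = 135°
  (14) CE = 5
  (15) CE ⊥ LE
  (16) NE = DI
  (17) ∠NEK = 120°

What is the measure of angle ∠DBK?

Step 1: By the law of cosines on triangle BKD: BD² = 3² + 3² − 2·3·3·cos(60°) = 9, so BD = 3.
Step 2: By the inverse law of cosines on triangle DBK: cos(∠DBK) = (3² + 3² − 3²) / (2·3·3) = 9/18 = 0.5, so ∠DBK = 60°.

Therefore, the measure of angle ∠DBK = 60°.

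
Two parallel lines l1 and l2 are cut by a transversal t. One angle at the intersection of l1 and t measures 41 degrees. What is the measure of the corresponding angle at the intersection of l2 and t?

When a transversal crosses parallel lines, angles in the same position at each intersection are called corresponding angles.
These are always equal, so the answer is 41 degrees.

41 degrees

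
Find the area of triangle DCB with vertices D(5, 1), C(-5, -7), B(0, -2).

Using the Shoelace formula for a triangle:
Area = (1/2)|x0(y1 - y2) + x1(y2 - y0) + x2(y0 - y1)|
Area = (1/2)|5(-7 - -2) + -5(-2 - 1) + 0(1 - -7)|
Area = (1/2)|-25 + 15 + 0|
Area = (1/2)|-10|
Area = (1/2)(10)
Area = 5

5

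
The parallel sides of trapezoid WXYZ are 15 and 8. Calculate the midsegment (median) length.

The midsegment of a trapezoid = (base1 + base2) / 2
midsegment = (15 + 8) / 2
midsegment = 23 / 2
midsegment = 23/2

23/2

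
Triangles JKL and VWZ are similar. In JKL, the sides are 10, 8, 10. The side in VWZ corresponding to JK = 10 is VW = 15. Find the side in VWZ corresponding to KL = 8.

Similar triangles have proportional sides. Setting up the proportion:
VW / JK = WZ / KL
15 / 10 = WZ / 8
WZ = 8 * 15 / 10 = 12.

12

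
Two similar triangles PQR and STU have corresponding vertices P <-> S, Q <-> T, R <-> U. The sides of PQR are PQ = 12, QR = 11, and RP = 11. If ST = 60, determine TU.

Similar triangles have proportional sides. Setting up the proportion:
ST / PQ = TU / QR
60 / 12 = TU / 11
TU = 11 * 60 / 12 = 55.

55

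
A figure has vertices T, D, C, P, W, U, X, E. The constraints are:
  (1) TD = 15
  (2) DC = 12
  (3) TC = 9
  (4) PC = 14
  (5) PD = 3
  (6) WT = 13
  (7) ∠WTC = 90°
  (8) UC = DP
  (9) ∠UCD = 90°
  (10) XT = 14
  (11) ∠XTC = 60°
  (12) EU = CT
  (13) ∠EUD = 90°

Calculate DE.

From the given relations: UC = DP = 3; EU = CT = 9.
Step 1: By the law of cosines on triangle UCD: UD² = 3² + 12² − 2·3·12·cos(90°) = 153, so UD = 3·√17.
Step 2: By the law of cosines on triangle DUE: DE² = (3·√17)² + 9² − 2·3·√17·9·cos(90°) = 234, so DE = 3·√26.

Therefore, the length of DE = 3·√26.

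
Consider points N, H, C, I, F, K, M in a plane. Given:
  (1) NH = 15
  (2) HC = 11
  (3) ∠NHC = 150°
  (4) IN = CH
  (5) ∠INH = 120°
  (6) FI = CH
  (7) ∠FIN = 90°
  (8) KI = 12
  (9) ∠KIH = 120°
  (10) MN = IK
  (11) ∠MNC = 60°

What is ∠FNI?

From the given relations: IN = CH = 11; FI = CH = 11.
Step 1: By the law of cosines on triangle NIF: NF² = 11² + 11² − 2·11·11·cos(90°) = 242, so NF = 11·√2.
Step 2: By the inverse law of cosines on triangle FNI: cos(∠FNI) = ((11·√2)² + 11² − 11²) / (2·11·√2·11) = 242/342.24 = 0.7071, so ∠FNI = 45°.

Therefore, the measure of angle ∠FNI = 45°.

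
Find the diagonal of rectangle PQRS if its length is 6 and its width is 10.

A rectangle's diagonal splits it into two right triangles, with the diagonal as the hypotenuse.
By the Pythagorean theorem, d^2 = 6^2 + 10^2 = 136.
Therefore d = sqrt(136) = 2*sqrt(34).

2*sqrt(34)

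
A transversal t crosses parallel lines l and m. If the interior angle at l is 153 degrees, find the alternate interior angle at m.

Alternate interior angles lie on opposite sides of the transversal, between the parallel lines.
By the alternate interior angle theorem, they are equal: 153 degrees.

153 degrees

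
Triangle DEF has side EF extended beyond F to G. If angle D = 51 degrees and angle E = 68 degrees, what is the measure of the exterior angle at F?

By the exterior angle theorem, an exterior angle of a triangle equals the sum of the two remote interior angles.
Exterior angle = angle D + angle E
Exterior angle = 51 + 68 = 119 degrees

119 degrees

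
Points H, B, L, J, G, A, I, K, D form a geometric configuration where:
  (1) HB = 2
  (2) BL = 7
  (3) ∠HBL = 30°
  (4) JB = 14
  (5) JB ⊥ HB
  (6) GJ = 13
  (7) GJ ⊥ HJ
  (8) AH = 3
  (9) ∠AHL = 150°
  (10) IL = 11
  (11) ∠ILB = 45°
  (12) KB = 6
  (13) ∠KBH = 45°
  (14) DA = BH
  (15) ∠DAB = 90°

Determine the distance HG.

Step 1: By the law of cosines on triangle JBH: JH² = 14² + 2² − 2·14·2·cos(90°) = 200, so JH = 10·√2.
Step 2: By the law of cosines on triangle HJG: HG² = (10·√2)² + 13² − 2·10·√2·13·cos(90°) = 369, so HG = 3·√41.

Therefore, the length of HG = 3·√41.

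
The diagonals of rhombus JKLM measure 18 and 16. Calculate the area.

The diagonals of a rhombus divide it into four right triangles.
Each triangle has legs 18/ 2 = 9 and 16/2 = 8, so each has area (1/2)*9*8 = 36.
Four such triangles give total area = (d1 * d2) / 2 = 144.

144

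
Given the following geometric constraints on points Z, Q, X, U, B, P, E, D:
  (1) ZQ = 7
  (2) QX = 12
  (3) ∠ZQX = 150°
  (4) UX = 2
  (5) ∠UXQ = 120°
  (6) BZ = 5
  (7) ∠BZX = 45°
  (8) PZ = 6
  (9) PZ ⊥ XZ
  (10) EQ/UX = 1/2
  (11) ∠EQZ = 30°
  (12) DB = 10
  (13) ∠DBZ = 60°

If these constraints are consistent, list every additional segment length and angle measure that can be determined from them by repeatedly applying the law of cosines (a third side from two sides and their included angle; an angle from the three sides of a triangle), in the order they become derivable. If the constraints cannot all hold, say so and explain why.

The constraints are consistent. Derivable facts, in order:
After 1 step:
- QU = 2·√43
- ZD = 5·√3
- ZE ≈ 6.15
- ZX ≈ 18.4
After 2 steps:
- XB ≈ 15.28
- XP ≈ 19.35
- ∠BDZ = 30°
- ∠BZD = 90°
- ∠EZQ = 4.66°
- ∠QEZ = 145.34°
- ∠QUX = 52.41°
- ∠QXZ = 10.97°
- ∠QZX = 19.03°
- ∠UQX = 7.59°
After 3 steps:
- ∠BXZ = 13.38°
- ∠PXZ = 18.06°
- ∠XBZ = 121.62°
- ∠XPZ = 71.94°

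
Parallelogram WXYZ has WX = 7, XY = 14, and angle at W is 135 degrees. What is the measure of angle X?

Opposite sides of a parallelogram are parallel, so consecutive angles form co-interior angles on a transversal.
Co-interior angles sum to 180°, giving angle X = 180 - 135 = 45 degrees.

45 degrees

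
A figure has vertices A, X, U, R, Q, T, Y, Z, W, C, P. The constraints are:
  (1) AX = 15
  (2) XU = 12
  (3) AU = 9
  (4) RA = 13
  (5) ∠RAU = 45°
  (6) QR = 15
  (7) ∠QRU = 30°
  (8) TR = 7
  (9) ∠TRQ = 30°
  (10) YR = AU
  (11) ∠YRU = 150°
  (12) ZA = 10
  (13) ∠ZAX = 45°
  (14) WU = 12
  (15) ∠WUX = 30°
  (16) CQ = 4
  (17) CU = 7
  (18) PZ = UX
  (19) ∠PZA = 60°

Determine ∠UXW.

Step 1: By the law of cosines on triangle XUW: XW² = 12² + 12² − 2·12·12·cos(30°) = 38.58, so XW ≈ 6.21.
Step 2: By the inverse law of cosines on triangle UXW: cos(∠UXW) = (12² + 6.21² − 12²) / (2·12·6.21) = 38.58/149.08 = 0.2588, so ∠UXW = 75°.

Therefore, the measure of angle ∠UXW = 75°.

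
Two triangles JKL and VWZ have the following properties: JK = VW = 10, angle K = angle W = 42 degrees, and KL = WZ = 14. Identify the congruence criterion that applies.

The given information provides:
JK = VW = 10, angle K = angle W = 42 degrees, and KL = WZ = 14
This matches the SAS congruence theorem.
Two pairs of corresponding sides and the included angle are equal (Side-Angle-Side).

SAS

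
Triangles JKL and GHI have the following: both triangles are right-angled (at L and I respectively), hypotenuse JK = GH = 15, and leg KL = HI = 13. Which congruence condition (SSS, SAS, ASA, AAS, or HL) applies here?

The given information matches HL: The hypotenuse and one leg of two right triangles are equal (Hypotenuse-Leg).

HL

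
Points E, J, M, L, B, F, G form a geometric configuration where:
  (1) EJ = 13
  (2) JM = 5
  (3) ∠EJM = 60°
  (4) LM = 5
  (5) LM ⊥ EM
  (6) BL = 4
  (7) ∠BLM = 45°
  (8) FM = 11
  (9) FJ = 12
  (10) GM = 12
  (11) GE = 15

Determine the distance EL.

Step 1: By the law of cosines on triangle EJM: EM² = 13² + 5² − 2·13·5·cos(60°) = 129, so EM = √129.
Step 2: By the law of cosines on triangle EML: EL² = √129² + 5² − 2·√129·5·cos(90°) = 154, so EL = √154.

Therefore, the length of EL = √154.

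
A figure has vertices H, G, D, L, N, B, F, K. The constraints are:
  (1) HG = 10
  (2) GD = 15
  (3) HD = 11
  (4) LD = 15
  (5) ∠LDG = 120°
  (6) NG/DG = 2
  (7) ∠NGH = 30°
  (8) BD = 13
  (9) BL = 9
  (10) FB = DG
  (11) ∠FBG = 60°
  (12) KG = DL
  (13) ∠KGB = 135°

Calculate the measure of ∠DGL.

Step 1: By the law of cosines on triangle GDL: GL² = 15² + 15² − 2·15·15·cos(120°) = 675, so GL = 15·√3.
Step 2: By the inverse law of cosines on triangle DGL: cos(∠DGL) = (15² + (15·√3)² − 15²) / (2·15·15·√3) = 675/779.42 = 0.866, so ∠DGL = 30°.

Therefore, the measure of angle ∠DGL = 30°.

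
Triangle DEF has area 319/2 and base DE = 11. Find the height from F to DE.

height = 2 * 319/2 / 11 = 29

29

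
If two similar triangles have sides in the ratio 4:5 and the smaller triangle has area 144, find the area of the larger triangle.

The ratio of areas of similar triangles = (side ratio)^2.
Side ratio = 4:5, so area ratio = 16:25.
Area of the larger triangle / Area of the smaller triangle = 25/16
Area of the larger triangle = 144 * 25/16 = 225

225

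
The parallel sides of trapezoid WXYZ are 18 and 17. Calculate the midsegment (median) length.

midsegment = (18 + 17) / 2 = 35 / 2 = 35/2

35/2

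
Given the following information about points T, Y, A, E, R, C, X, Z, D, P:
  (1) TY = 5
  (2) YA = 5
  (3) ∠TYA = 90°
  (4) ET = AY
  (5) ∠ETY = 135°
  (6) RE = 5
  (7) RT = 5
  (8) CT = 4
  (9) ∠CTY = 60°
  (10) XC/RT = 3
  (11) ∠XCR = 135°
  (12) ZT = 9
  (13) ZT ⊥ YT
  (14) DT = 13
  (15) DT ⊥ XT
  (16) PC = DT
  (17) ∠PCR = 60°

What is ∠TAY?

Step 1: By the law of cosines on triangle AYT: AT² = 5² + 5² − 2·5·5·cos(90°) = 50, so AT = 5·√2.
Step 2: By the inverse law of cosines on triangle TAY: cos(∠TAY) = ((5·√2)² + 5² − 5²) / (2·5·√2·5) = 50/70.71 = 0.7071, so ∠TAY = 45°.

Therefore, the measure of angle ∠TAY = 45°.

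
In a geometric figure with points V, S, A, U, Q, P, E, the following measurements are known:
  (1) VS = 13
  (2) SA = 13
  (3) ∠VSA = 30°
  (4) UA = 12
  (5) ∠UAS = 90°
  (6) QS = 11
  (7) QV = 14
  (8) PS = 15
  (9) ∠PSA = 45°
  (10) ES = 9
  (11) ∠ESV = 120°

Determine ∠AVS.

Step 1: By the law of cosines on triangle VSA: VA² = 13² + 13² − 2·13·13·cos(30°) = 45.28, so VA ≈ 6.73.
Step 2: By the inverse law of cosines on triangle AVS: cos(∠AVS) = (6.73² + 13² − 13²) / (2·6.73·13) = 45.28/174.96 = 0.2588, so ∠AVS = 75°.

Therefore, the measure of angle ∠AVS = 75°.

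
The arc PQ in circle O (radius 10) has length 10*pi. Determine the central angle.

The full circumference is 2πr = 20*pi.
The arc is 10*pi / 20*pi = 1/2 of the full circle.
So the central angle = 1/2 × 360° = 180°.

180°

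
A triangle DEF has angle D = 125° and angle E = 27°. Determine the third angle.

By the triangle angle sum property, the three interior angles of any triangle add up to 180°.
We know angle D = 125° and angle E = 27°, so their sum is 152°.
Therefore angle F = 180° - 152° = 28°.

28 degrees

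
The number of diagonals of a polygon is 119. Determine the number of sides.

Using d = n(n - 3)/2, we solve 119 = n(n - 3)/2.
So n(n - 3) = 238.
Testing n = 17: 17 * 14 = 238 = 238. Correct.
The polygon has 17 sides.

17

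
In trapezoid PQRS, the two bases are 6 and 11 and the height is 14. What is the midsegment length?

The midsegment of a trapezoid = (base1 + base2) / 2
midsegment = (6 + 11) / 2
midsegment = 17 / 2
midsegment = 17/2

17/2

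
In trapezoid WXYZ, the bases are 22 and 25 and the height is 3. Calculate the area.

Area = (22 + 25) * 3 / 2 = 141 / 2 = 141/2

141/2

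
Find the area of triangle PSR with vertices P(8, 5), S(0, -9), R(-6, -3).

Using the Shoelace formula for a triangle:
Area = (1/2)|x0(y1 - y2) + x1(y2 - y0) + x2(y0 - y1)|
Area = (1/2)|8(-9 - -3) + 0(-3 - 5) + -6(5 - -9)|
Area = (1/2)|-48 + 0 + -84|
Area = (1/2)|-132|
Area = (1/2)(132)
Area = 66

66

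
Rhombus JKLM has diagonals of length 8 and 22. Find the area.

Area = (8 * 22) / 2 = 176 / 2 = 88

88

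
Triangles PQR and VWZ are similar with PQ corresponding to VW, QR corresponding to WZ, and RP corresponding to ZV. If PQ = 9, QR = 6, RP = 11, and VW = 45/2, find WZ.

k = 45/2/9 = 5/2. WZ = 5/2 * 6 = 15.

15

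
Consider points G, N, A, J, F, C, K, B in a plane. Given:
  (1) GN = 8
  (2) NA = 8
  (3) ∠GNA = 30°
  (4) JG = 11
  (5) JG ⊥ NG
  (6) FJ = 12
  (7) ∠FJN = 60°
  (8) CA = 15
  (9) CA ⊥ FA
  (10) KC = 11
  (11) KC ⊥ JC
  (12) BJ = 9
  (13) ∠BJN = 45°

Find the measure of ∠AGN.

Step 1: By the law of cosines on triangle GNA: GA² = 8² + 8² − 2·8·8·cos(30°) = 17.15, so GA ≈ 4.14.
Step 2: By the inverse law of cosines on triangle AGN: cos(∠AGN) = (4.14² + 8² − 8²) / (2·4.14·8) = 17.15/66.26 = 0.2588, so ∠AGN = 75°.

Therefore, the measure of angle ∠AGN = 75°.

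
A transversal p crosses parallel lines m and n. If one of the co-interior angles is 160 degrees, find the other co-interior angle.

Co-interior angles sum to 180: 180 - 160 = 20 degrees.

20 degrees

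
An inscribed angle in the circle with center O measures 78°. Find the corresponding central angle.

The inscribed angle theorem states that a central angle is always twice any inscribed angle that subtends the same arc.
Since the inscribed angle is 78°, the central angle = 2 × 78° = 156°.

156°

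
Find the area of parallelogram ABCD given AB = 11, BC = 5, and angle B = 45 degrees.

The area of a parallelogram equals the product of two adjacent sides times the sine of the included angle.
This is because the height equals 5 * sin(45°) = 5*sqrt(2)/2.
Area = 11 * 5*sqrt(2)/2 = 55*sqrt(2)/2

55*sqrt(2)/2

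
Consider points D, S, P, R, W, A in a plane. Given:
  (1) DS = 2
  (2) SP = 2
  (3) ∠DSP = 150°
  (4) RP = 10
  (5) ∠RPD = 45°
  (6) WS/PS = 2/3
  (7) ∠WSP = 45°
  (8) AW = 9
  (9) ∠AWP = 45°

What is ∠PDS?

Step 1: By the law of cosines on triangle DSP: DP² = 2² + 2² − 2·2·2·cos(150°) = 14.93, so DP ≈ 3.86.
Step 2: By the inverse law of cosines on triangle PDS: cos(∠PDS) = (3.86² + 2² − 2²) / (2·3.86·2) = 14.93/15.45 = 0.9659, so ∠PDS = 15°.

Therefore, the measure of angle ∠PDS = 15°.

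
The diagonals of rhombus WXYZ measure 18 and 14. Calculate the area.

The diagonals of a rhombus divide it into four right triangles.
Each triangle has legs 18/ 2 = 9 and 14/2 = 7, so each has area (1/2)*9*7 = 63/2.
Four such triangles give total area = (d1 * d2) / 2 = 126.

126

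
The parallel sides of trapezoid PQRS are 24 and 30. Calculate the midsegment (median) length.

midsegment = (24 + 30) / 2 = 54 / 2 = 27

27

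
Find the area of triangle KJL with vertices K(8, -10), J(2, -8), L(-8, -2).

Using the Shoelace formula for a triangle:
Area = (1/2)|x0(y1 - y2) + x1(y2 - y0) + x2(y0 - y1)|
Area = (1/2)|8(-8 - -2) + 2(-2 - -10) + -8(-10 - -8)|
Area = (1/2)|-48 + 16 + 16|
Area = (1/2)|-16|
Area = (1/2)(16)
Area = 8

8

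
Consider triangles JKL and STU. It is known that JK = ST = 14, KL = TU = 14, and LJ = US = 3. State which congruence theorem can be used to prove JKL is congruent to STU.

The given information matches SSS: All three pairs of corresponding sides are equal (Side-Side-Side).

SSS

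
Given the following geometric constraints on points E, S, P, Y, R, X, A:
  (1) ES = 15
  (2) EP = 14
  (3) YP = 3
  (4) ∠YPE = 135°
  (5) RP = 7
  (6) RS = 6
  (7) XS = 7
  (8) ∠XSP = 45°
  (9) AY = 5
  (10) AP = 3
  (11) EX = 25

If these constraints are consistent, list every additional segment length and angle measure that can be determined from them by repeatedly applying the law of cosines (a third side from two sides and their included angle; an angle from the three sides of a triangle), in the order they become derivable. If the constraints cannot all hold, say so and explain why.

These constraints are not satisfiable: by the triangle inequality in triangle SEX, (1) ES = 15 and (7) XS = 7 force EX ≤ 15 + 7 = 22, but (11) says EX = 25. No planar figure meets all of them, so nothing further can be derived.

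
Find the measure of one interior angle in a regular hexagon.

Each interior angle of a regular n-gon is (n - 2) * 180 / n.
For n = 6: (6 - 2) * 180 / 6 = 720/6 = 120 degrees.

120 degrees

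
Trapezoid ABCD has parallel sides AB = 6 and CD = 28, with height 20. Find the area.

A trapezoid's area equals the midsegment times the height.
The midsegment is (6 + 28) / 2 = 17.
Area = 17 * 20 = 340.

340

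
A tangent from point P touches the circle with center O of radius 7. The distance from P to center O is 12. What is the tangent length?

The tangent, radius, and line from the external point to the center form a right triangle.
The right angle is where the tangent meets the radius.
By the Pythagorean theorem: tangent² + 7² = 12²
tangent² = 144 - 49 = 95
tangent = sqrt(95)

sqrt(95)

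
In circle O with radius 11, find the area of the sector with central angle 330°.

Sector area = πr² × θ/360
= π × 11² × 11/12
= π × 121 × 11/12
= 1331*pi/12

1331*pi/12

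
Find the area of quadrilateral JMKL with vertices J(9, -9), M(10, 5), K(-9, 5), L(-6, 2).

The Shoelace formula works by pairing each vertex with the next (cycling back to the first).
For each pair, compute x_i*y_(i+1) - x_(i+1)*y_i:
  (9*5 - 10*-9) = 135
  (10*5 - -9*5) = 95
  (-9*2 - -6*5) = 12
  (-6*-9 - 9*2) = 36
Taking half the absolute value of the total: Area = (1/2)(278) = 139.

139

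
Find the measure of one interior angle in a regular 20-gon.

Each interior angle of a regular n-gon is (n - 2) * 180 / n.
For n = 20: (20 - 2) * 180 / 20 = 3240/20 = 162 degrees.

162 degrees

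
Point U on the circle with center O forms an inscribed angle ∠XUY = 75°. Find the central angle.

By the inscribed angle theorem, the central angle is twice the inscribed angle.
Central angle = 2 × 75° = 150°

150°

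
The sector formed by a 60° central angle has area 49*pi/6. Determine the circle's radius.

Sector area A = πr² × θ/360, so r² = 360A / (πθ).
r² = 360 × 49*pi/6 / (π × 60)
r² = 49
r = 7

7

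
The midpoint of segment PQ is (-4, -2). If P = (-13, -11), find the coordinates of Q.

Using the midpoint formula: M = ((x1 + x2)/2, (y1 + y2)/2)
We know M = (-4, -2) and P = (-13, -11)
For x: -4 = (-13 + x2)/2, so x2 = 2*-4 - -13 = 5
For y: -2 = (-11 + y2)/2, so y2 = 2*-2 - -11 = 7
Q = (5, 7)

(5, 7)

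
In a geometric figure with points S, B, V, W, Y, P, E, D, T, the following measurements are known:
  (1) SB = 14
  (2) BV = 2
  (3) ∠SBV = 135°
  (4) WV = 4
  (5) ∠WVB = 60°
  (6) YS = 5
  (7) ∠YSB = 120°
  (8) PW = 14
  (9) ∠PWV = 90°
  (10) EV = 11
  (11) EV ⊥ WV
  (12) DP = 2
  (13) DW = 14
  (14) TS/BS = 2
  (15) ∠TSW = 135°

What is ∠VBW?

Step 1: By the law of cosines on triangle BVW: BW² = 2² + 4² − 2·2·4·cos(60°) = 12, so BW = 2·√3.
Step 2: By the inverse law of cosines on triangle VBW: cos(∠VBW) = (2² + (2·√3)² − 4²) / (2·2·2·√3) = 0/13.86 = 0, so ∠VBW = 90°.

Therefore, the measure of angle ∠VBW = 90°.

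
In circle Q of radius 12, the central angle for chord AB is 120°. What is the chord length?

Chord = 2(12) sin(60°) = 12*sqrt(3)

12*sqrt(3)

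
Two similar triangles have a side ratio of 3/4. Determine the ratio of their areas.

Area scales with the square of linear dimensions. If every length is multiplied by 3/4, then the area is multiplied by (3/4)^2 = 9/16.
The area ratio is 9:16.

9:16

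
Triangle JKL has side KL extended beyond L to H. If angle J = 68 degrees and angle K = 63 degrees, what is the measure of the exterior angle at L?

By the exterior angle theorem, an exterior angle of a triangle equals the sum of the two remote interior angles.
Exterior angle = angle J + angle K
Exterior angle = 68 + 63 = 131 degrees

131 degrees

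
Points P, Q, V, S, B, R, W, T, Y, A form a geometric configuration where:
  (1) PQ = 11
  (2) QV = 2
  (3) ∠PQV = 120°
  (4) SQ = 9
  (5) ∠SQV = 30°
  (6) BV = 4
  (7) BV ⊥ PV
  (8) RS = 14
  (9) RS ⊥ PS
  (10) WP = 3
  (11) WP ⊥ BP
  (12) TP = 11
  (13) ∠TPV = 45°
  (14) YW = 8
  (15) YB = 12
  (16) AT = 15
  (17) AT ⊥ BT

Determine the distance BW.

Step 1: By the law of cosines on triangle VQP: VP² = 2² + 11² − 2·2·11·cos(120°) = 147, so VP = 7·√3.
Step 2: By the law of cosines on triangle BVP: BP² = 4² + (7·√3)² − 2·4·7·√3·cos(90°) = 163, so BP = √163.
Step 3: By the law of cosines on triangle BPW: BW² = √163² + 3² − 2·√163·3·cos(90°) = 172, so BW = 2·√43.

Therefore, the length of BW = 2·√43.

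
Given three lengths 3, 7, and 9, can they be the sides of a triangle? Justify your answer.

Yes.
The triangle inequality requires that the sum of any two sides exceeds the third.
Here 3 + 7 = 10 > 9, so the condition is met.

Yes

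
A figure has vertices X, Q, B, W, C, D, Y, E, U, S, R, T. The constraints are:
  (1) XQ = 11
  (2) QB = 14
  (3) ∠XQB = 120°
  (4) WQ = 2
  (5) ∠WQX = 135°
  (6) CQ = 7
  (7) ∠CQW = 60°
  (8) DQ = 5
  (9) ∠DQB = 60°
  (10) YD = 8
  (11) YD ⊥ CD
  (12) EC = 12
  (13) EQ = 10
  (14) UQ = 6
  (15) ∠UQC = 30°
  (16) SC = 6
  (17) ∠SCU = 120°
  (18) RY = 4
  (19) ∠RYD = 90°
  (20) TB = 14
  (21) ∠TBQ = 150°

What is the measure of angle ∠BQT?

Step 1: By the law of cosines on triangle QBT: QT² = 14² + 14² − 2·14·14·cos(150°) = 731.48, so QT ≈ 27.05.
Step 2: By the inverse law of cosines on triangle BQT: cos(∠BQT) = (14² + 27.05² − 14²) / (2·14·27.05) = 731.48/757.29 = 0.9659, so ∠BQT = 15°.

Therefore, the measure of angle ∠BQT = 15°.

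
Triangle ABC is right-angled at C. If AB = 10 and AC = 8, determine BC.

BC = sqrt(10^2 - 8^2) = sqrt(36) = 6

6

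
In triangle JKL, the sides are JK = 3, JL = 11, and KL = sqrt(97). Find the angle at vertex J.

When all three sides of a triangle are known, the law of cosines can be rearranged to find any angle.
cos(C) = (a² + b² - c²) / (2ab) gives cos(J) = 1/2.
Taking the inverse cosine: J = 60°.

60°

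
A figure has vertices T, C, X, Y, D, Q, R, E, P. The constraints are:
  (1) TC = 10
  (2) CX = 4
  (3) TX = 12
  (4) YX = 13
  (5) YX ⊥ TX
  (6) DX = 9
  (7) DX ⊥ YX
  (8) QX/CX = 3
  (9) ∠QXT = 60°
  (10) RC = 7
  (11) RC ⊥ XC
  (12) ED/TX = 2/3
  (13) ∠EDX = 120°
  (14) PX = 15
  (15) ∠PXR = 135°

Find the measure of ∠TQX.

From the given relations: QX = 3·CX = 3·4 = 12.
Step 1: By the law of cosines on triangle QXT: QT² = 12² + 12² − 2·12·12·cos(60°) = 144, so QT = 12.
Step 2: By the inverse law of cosines on triangle TQX: cos(∠TQX) = (12² + 12² − 12²) / (2·12·12) = 144/288 = 0.5, so ∠TQX = 60°.

Therefore, the measure of angle ∠TQX = 60°.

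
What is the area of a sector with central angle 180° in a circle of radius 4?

The full circle has area πr² = π(4)² = 16*pi.
The sector covers 180° out of 360°, a fraction of 1/2.
Sector area = 16*pi × 1/2 = 8*pi.

8*pi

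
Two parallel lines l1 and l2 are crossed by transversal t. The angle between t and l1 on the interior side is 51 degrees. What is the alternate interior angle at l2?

Alternate interior angles lie on opposite sides of the transversal, between the parallel lines.
By the alternate interior angle theorem, they are equal: 51 degrees.

51 degrees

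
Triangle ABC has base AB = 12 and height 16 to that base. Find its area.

Area = (1/2) * base * height
Area = (1/2) * 12 * 16
Area = 96

96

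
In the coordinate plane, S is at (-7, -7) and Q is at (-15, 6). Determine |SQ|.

d = sqrt((-15 - -7)^2 + (6 - -7)^2)
d = sqrt(-8^2 + 13^2)
d = sqrt(64 + 169)
d = sqrt(233)

sqrt(233)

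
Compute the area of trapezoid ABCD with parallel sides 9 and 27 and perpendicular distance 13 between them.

A trapezoid's area equals the midsegment times the height.
The midsegment is (9 + 27) / 2 = 18.
Area = 18 * 13 = 234.

234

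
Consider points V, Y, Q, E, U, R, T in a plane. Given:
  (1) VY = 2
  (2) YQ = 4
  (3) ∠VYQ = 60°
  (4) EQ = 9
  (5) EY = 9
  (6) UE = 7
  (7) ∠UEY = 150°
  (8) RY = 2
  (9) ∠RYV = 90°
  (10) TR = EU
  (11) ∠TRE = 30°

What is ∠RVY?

Step 1: By the law of cosines on triangle VYR: VR² = 2² + 2² − 2·2·2·cos(90°) = 8, so VR = 2·√2.
Step 2: By the inverse law of cosines on triangle RVY: cos(∠RVY) = ((2·√2)² + 2² − 2²) / (2·2·√2·2) = 8/11.31 = 0.7071, so ∠RVY = 45°.

Therefore, the measure of angle ∠RVY = 45°.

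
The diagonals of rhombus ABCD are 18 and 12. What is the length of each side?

The diagonals of a rhombus bisect each other at right angles.
Half-diagonals: 18/2 = 9 and 12/2 = 6
side = sqrt(9^2 + 6^2)
side = sqrt(81 + 36)
side = sqrt(117) = 3*sqrt(13)

3*sqrt(13)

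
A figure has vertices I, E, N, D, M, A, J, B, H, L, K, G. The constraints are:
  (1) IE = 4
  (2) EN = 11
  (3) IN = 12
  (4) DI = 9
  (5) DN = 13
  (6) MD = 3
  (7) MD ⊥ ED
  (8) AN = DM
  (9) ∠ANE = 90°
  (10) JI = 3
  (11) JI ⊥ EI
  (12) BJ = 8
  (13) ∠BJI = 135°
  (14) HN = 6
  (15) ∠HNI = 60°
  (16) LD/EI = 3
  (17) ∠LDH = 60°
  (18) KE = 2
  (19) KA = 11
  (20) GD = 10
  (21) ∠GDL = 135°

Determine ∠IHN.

Step 1: By the law of cosines on triangle HNI: HI² = 6² + 12² − 2·6·12·cos(60°) = 108, so HI = 6·√3.
Step 2: By the inverse law of cosines on triangle IHN: cos(∠IHN) = ((6·√3)² + 6² − 12²) / (2·6·√3·6) = 0/124.71 = 0, so ∠IHN = 90°.

Therefore, the measure of angle ∠IHN = 90°.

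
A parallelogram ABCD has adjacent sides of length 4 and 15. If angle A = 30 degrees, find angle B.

Consecutive angles are supplementary: angle B = 180 - 30 = 150 degrees.

150 degrees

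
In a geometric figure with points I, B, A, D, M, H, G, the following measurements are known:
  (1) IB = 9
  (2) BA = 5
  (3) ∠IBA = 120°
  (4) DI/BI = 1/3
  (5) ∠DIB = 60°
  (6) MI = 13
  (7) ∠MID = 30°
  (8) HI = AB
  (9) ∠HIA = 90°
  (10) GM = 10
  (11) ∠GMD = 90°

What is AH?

From the given relations: HI = AB = 5.
Step 1: By the law of cosines on triangle ABI: AI² = 5² + 9² − 2·5·9·cos(120°) = 151, so AI = √151.
Step 2: By the law of cosines on triangle AIH: AH² = √151² + 5² − 2·√151·5·cos(90°) = 176, so AH = 4·√11.

Therefore, the length of AH = 4·√11.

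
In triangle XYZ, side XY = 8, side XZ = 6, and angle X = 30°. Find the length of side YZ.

When two sides and the included angle are known, the law of cosines gives the third side.
c^2 = a^2 + b^2 - 2ab cos(C) generalizes the Pythagorean theorem to non-right triangles.
Here: YZ^2 = 64 + 36 - 96*(sqrt(3)/2) = 100 - 48*sqrt(3)
YZ = 2*sqrt(25 - 12*sqrt(3))

2*sqrt(25 - 12*sqrt(3))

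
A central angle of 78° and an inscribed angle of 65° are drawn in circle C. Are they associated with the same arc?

By the inscribed angle theorem, the inscribed angle for a central angle of 78° should be 78° / 2 = 39°.
The given inscribed angle is 65°, which does not equal 39°.
Therefore, no, they do not correspond to the same arc.

No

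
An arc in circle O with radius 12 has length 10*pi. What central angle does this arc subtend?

θ = 360 × 10*pi / (2π × 12) = 150° (rearranging arc length formula).

150°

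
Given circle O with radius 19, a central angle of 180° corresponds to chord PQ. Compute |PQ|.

Chord = 2(19) sin(90°) = 38

38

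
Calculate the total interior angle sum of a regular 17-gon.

The sum of interior angles of an n-sided polygon is (n - 2) * 180.
For n = 17: (17 - 2) * 180 = 15 * 180 = 2700 degrees.

2700 degrees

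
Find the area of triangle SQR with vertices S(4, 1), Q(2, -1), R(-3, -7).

Shoelace: Area = (1/2)|4(-1--7) + 2(-7-1) + -3(1--1)| = (1/2)(2) = 1

1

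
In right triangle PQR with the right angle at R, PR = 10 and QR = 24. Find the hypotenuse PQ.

In a right triangle, the square of the hypotenuse equals the sum of the squares of the two legs.
The legs are 10 and 24, so the hypotenuse = sqrt(100 + 576) = sqrt(676) = 26.

26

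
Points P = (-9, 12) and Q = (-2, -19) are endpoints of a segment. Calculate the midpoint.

The midpoint is the average of the coordinates:
x: (-9 + -2)/2 = -11/2
y: (12 + -19)/2 = -7/2
Midpoint = (-11/2, -7/2)

(-11/2, -7/2)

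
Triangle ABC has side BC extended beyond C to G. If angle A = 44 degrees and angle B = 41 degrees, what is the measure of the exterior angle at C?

The interior angle at C is 180 - 44 - 41 = 95 degrees.
The exterior angle and interior angle at C are supplementary:
Exterior angle = 180 - 95 = 85 degrees.

85 degrees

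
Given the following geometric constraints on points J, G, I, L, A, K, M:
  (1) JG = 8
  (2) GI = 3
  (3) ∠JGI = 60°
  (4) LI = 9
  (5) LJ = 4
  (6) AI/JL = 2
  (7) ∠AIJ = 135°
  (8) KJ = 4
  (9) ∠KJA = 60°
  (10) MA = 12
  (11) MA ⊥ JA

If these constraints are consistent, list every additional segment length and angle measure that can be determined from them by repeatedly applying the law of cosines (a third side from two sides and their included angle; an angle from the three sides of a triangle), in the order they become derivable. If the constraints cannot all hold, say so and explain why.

The constraints are consistent. Derivable facts, in order:
After 1 step:
- JI = 7
After 2 steps:
- JA ≈ 13.86
- ∠GIJ = 98.21°
- ∠GJI = 21.79°
- ∠IJL = 106.6°
- ∠ILJ = 48.19°
- ∠JIL = 25.21°
After 3 steps:
- AK ≈ 12.36
- JM ≈ 18.34
- ∠AJI = 24.08°
- ∠IAJ = 20.92°
After 4 steps:
- ∠AJM = 40.88°
- ∠AKJ = 103.72°
- ∠AMJ = 49.12°
- ∠JAK = 16.28°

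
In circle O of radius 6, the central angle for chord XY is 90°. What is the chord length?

Drop a perpendicular from the center to the chord, bisecting both the chord and the central angle.
Each half-chord = r sin(θ/2) = 6 sin(45°).
The full chord = 2 × 6 × sin(45°) = 6*sqrt(2).

6*sqrt(2)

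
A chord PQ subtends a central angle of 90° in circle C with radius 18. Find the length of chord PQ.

Chord length = 2r sin(θ/2)
= 2 × 18 × sin(90°/2)
= 2 × 18 × sin(45°)
= 18*sqrt(2)

18*sqrt(2)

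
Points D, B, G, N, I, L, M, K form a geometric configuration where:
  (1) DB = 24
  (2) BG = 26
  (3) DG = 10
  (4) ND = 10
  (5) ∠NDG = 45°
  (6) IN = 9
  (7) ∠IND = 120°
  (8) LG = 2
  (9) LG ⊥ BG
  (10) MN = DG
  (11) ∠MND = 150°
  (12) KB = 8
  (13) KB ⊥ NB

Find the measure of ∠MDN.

From the given relations: MN = DG = 10.
Step 1: By the law of cosines on triangle DNM: DM² = 10² + 10² − 2·10·10·cos(150°) = 373.21, so DM ≈ 19.32.
Step 2: By the inverse law of cosines on triangle MDN: cos(∠MDN) = (19.32² + 10² − 10²) / (2·19.32·10) = 373.21/386.37 = 0.9659, so ∠MDN = 15°.

Therefore, the measure of angle ∠MDN = 15°.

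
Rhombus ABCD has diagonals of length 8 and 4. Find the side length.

The diagonals of a rhombus bisect each other at right angles.
Half-diagonals: 8/2 = 4 and 4/2 = 2
side = sqrt(4^2 + 2^2)
side = sqrt(16 + 4)
side = sqrt(20) = 2*sqrt(5)

2*sqrt(5)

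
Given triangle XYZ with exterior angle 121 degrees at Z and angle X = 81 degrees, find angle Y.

The exterior angle theorem states that an exterior angle equals the sum of the two non-adjacent interior angles.
So 121 = 81 + angle Y, which gives angle Y = 121 - 81 = 40 degrees.

40 degrees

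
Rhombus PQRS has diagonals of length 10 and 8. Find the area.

Area = (10 * 8) / 2 = 80 / 2 = 40

40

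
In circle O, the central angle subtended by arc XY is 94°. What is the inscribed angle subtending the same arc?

An inscribed angle intercepts an arc from a point on the circle, while the central angle intercepts the same arc from the center.
The inscribed angle is always half the central angle: 94° / 2 = 47°.

47°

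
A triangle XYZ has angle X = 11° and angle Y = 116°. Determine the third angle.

Let angle Z = x. Then 11 + 116 + x = 180.
x = 180 - 127 = 53 degrees.

53 degrees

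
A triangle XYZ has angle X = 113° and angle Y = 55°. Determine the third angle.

angle Z = 180 - 113 - 55 = 12 degrees.

12 degrees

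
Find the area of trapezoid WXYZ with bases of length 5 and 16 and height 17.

A trapezoid's area equals the midsegment times the height.
The midsegment is (5 + 16) / 2 = 21/2.
Area = 21/2 * 17 = 357/2.

357/2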